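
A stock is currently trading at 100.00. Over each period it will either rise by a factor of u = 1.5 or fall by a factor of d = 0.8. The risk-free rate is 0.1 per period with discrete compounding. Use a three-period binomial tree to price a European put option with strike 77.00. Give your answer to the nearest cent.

Risk-neutral probability p = (1 + 0.1 − 0.8)/(1.5 − 0.8) = 0.3000/0.7000 = 0.4286
Terminal stock prices: S_uuu = 337.5, S_uud = 180, S_udd = 96, S_ddd = 51.2
Terminal payoffs (K − S): max(-260.5, 0) = 0, max(-103, 0) = 0, max(-19, 0) = 0, max(25.8, 0) = 25.8
Node uu (S = 225): V_uu = 1/1.1·[0.4286·0.0000 + 0.5714·0.0000] = 0.0000
Node ud (S = 120): V_ud = 1/1.1·[0.4286·0.0000 + 0.5714·0.0000] = 0.0000
Node dd (S = 64): V_dd = 1/1.1·[0.4286·0.0000 + 0.5714·25.8000] = 13.4026
Node u (S = 150): V_u = 1/1.1·[0.4286·0.0000 + 0.5714·0.0000] = 0.0000
Node d (S = 80): V_d = 1/1.1·[0.4286·0.0000 + 0.5714·13.4026] = 6.9624
Node 0 (S = 100): V_0 = 1/1.1·[0.4286·0.0000 + 0.5714·6.9624] = 3.6168

3.62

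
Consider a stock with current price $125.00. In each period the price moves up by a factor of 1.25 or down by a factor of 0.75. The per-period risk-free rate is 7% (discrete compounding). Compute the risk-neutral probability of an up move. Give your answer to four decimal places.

p = 0.6400

Risk-neutral probability p = (1 + 0.07 − 0.75)/(1.25 − 0.75) = 0.3200/0.5000 = 0.6400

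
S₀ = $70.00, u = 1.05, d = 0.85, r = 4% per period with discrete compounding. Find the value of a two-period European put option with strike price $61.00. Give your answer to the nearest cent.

$0.02

Risk-neutral probability p = (1 + 0.04 − 0.85)/(1.05 − 0.85) = 0.1900/0.2000 = 0.9500
Terminal stock prices: S_uu = 77.17, S_ud = 62.48, S_dd = 50.57
Terminal payoffs (K − S): max(-16.17, 0) = 0, max(-1.475, 0) = 0, max(10.43, 0) = 10.43
Node u (S = 73.5): V_u = 1/1.04·[0.9500·0.0000 + 0.0500·0.0000] = 0.0000
Node d (S = 59.5): V_d = 1/1.04·[0.9500·0.0000 + 0.0500·10.4250] = 0.5012
Node 0 (S = 70): V_0 = 1/1.04·[0.9500·0.0000 + 0.0500·0.5012] = 0.0241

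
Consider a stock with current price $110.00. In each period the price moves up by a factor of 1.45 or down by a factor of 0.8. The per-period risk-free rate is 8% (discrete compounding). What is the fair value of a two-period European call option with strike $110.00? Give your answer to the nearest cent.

Risk-neutral probability p = (1 + 0.08 − 0.8)/(1.45 − 0.8) = 0.2800/0.6500 = 0.4308
Terminal stock prices: S_uu = 231.3, S_ud = 127.6, S_dd = 70.4
Terminal payoffs (S − K): max(121.3, 0) = 121.3, max(17.6, 0) = 17.6, max(-39.6, 0) = 0
Node u (S = 159.5): V_u = 1/1.08·[0.4308·121.2750 + 0.5692·17.6000] = 57.6481
Node d (S = 88): V_d = 1/1.08·[0.4308·17.6000 + 0.5692·0.0000] = 7.0199
Node 0 (S = 110): V_0 = 1/1.08·[0.4308·57.6481 + 0.5692·7.0199] = 26.6935

$26.69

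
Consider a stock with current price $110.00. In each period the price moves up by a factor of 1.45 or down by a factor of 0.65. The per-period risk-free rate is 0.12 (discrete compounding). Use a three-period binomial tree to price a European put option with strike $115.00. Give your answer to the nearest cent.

$14.40

Risk-neutral probability p = (1 + 0.12 − 0.65)/(1.45 − 0.65) = 0.4700/0.8000 = 0.5875
Terminal stock prices: S_uuu = 335.3, S_uud = 150.3, S_udd = 67.39, S_ddd = 30.21
Terminal payoffs (K − S): max(-220.3, 0) = 0, max(-35.33, 0) = 0, max(47.61, 0) = 47.61, max(84.79, 0) = 84.79
Node uu (S = 231.3): V_uu = 1/1.12·[0.5875·0.0000 + 0.4125·0.0000] = 0.0000
Node ud (S = 103.7): V_ud = 1/1.12·[0.5875·0.0000 + 0.4125·47.6112] = 17.5354
Node dd (S = 46.48): V_dd = 1/1.12·[0.5875·47.6112 + 0.4125·84.7912] = 56.2036
Node u (S = 159.5): V_u = 1/1.12·[0.5875·0.0000 + 0.4125·17.5354] = 6.4583
Node d (S = 71.5): V_d = 1/1.12·[0.5875·17.5354 + 0.4125·56.2036] = 29.8982
Node 0 (S = 110): V_0 = 1/1.12·[0.5875·6.4583 + 0.4125·29.8982] = 14.3994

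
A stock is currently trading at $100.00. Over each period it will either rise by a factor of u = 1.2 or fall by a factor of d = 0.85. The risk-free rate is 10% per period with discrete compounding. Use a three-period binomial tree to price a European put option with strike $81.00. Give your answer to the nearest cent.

$0.34

Risk-neutral probability p = (1 + 0.1 − 0.85)/(1.2 − 0.85) = 0.2500/0.3500 = 0.7143
Terminal stock prices: S_uuu = 172.8, S_uud = 122.4, S_udd = 86.7, S_ddd = 61.41
Terminal payoffs (K − S): max(-91.8, 0) = 0, max(-41.4, 0) = 0, max(-5.7, 0) = 0, max(19.59, 0) = 19.59
Node uu (S = 144): V_uu = 1/1.1·[0.7143·0.0000 + 0.2857·0.0000] = 0.0000
Node ud (S = 102): V_ud = 1/1.1·[0.7143·0.0000 + 0.2857·0.0000] = 0.0000
Node dd (S = 72.25): V_dd = 1/1.1·[0.7143·0.0000 + 0.2857·19.5875] = 5.0877
Node u (S = 120): V_u = 1/1.1·[0.7143·0.0000 + 0.2857·0.0000] = 0.0000
Node d (S = 85): V_d = 1/1.1·[0.7143·0.0000 + 0.2857·5.0877] = 1.3215
Node 0 (S = 100): V_0 = 1/1.1·[0.7143·0.0000 + 0.2857·1.3215] = 0.3432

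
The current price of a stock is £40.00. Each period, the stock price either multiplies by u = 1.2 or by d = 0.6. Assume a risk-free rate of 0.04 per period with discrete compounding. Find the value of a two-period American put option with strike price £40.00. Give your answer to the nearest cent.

Risk-neutral probability p = (1 + 0.04 − 0.6)/(1.2 − 0.6) = 0.4400/0.6000 = 0.7333
Terminal stock prices: S_uu = 57.6, S_ud = 28.8, S_dd = 14.4
Terminal payoffs (K − S): max(-17.6, 0) = 0, max(11.2, 0) = 11.2, max(25.6, 0) = 25.6
Node u (S = 48): continuation = 1/1.04·[0.7333·0.0000 + 0.2667·11.2000] = 2.8718; exercise value = 0.0000 ≤ continuation, so V_u = 2.8718
Node d (S = 24): continuation = 1/1.04·[0.7333·11.2000 + 0.2667·25.6000] = 14.4615; exercise value = 16.0000 > continuation, so V_d = 16.0000 (exercise)
Node 0 (S = 40): continuation = 1/1.04·[0.7333·2.8718 + 0.2667·16.0000] = 6.1275; exercise value = 0.0000 ≤ continuation, so V_0 = 6.1275

£6.13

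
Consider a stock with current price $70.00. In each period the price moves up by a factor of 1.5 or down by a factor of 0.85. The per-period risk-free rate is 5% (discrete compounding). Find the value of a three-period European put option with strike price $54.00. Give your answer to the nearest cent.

$3.16

Risk-neutral probability p = (1 + 0.05 − 0.85)/(1.5 − 0.85) = 0.2000/0.6500 = 0.3077
Terminal stock prices: S_uuu = 236.2, S_uud = 133.9, S_udd = 75.86, S_ddd = 42.99
Terminal payoffs (K − S): max(-182.2, 0) = 0, max(-79.88, 0) = 0, max(-21.86, 0) = 0, max(11.01, 0) = 11.01
Node uu (S = 157.5): V_uu = 1/1.05·[0.3077·0.0000 + 0.6923·0.0000] = 0.0000
Node ud (S = 89.25): V_ud = 1/1.05·[0.3077·0.0000 + 0.6923·0.0000] = 0.0000
Node dd (S = 50.57): V_dd = 1/1.05·[0.3077·0.0000 + 0.6923·11.0113] = 7.2602
Node u (S = 105): V_u = 1/1.05·[0.3077·0.0000 + 0.6923·0.0000] = 0.0000
Node d (S = 59.5): V_d = 1/1.05·[0.3077·0.0000 + 0.6923·7.2602] = 4.7869
Node 0 (S = 70): V_0 = 1/1.05·[0.3077·0.0000 + 0.6923·4.7869] = 3.1562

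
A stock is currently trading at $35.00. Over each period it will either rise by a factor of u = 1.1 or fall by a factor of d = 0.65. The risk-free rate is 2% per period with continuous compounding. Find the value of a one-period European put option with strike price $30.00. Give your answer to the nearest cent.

Risk-neutral probability p = (e^0.02 − 0.65)/(1.1 − 0.65) = 0.3702/0.4500 = 0.8227
Terminal stock prices: S_u = 38.5, S_d = 22.75
Terminal payoffs (K − S): max(-8.5, 0) = 0, max(7.25, 0) = 7.25
Node 0 (S = 35): V_0 = e^(−0.02)·[0.8227·0.0000 + 0.1773·7.2500] = 1.2602

$1.26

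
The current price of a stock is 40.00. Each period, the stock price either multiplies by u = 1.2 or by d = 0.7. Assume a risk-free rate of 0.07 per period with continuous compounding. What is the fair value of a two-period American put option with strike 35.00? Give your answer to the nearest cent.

1.90

Risk-neutral probability p = (e^0.07 − 0.7)/(1.2 − 0.7) = 0.3725/0.5000 = 0.7450
Terminal stock prices: S_uu = 57.6, S_ud = 33.6, S_dd = 19.6
Terminal payoffs (K − S): max(-22.6, 0) = 0, max(1.4, 0) = 1.4, max(15.4, 0) = 15.4
Node u (S = 48): continuation = e^(−0.07)·[0.7450·0.0000 + 0.2550·1.4000] = 0.3328; exercise value = 0.0000 ≤ continuation, so V_u = 0.3328
Node d (S = 28): continuation = e^(−0.07)·[0.7450·1.4000 + 0.2550·15.4000] = 4.6338; exercise value = 7.0000 > continuation, so V_d = 7.0000 (exercise)
Node 0 (S = 40): continuation = e^(−0.07)·[0.7450·0.3328 + 0.2550·7.0000] = 1.8954; exercise value = 0.0000 ≤ continuation, so V_0 = 1.8954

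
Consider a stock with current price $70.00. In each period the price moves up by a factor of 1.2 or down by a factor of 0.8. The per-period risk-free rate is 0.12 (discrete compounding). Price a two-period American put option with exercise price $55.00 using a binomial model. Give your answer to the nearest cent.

Risk-neutral probability p = (1 + 0.12 − 0.8)/(1.2 − 0.8) = 0.3200/0.4000 = 0.8000
Terminal stock prices: S_uu = 100.8, S_ud = 67.2, S_dd = 44.8
Terminal payoffs (K − S): max(-45.8, 0) = 0, max(-12.2, 0) = 0, max(10.2, 0) = 10.2
Node u (S = 84): continuation = 1/1.12·[0.8000·0.0000 + 0.2000·0.0000] = 0.0000; exercise value = 0.0000 ≤ continuation, so V_u = 0.0000
Node d (S = 56): continuation = 1/1.12·[0.8000·0.0000 + 0.2000·10.2000] = 1.8214; exercise value = 0.0000 ≤ continuation, so V_d = 1.8214
Node 0 (S = 70): continuation = 1/1.12·[0.8000·0.0000 + 0.2000·1.8214] = 0.3253; exercise value = 0.0000 ≤ continuation, so V_0 = 0.3253

$0.33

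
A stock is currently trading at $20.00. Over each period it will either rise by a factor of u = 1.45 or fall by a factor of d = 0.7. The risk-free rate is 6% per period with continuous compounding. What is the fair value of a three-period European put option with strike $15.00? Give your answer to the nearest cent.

Risk-neutral probability p = (e^0.06 − 0.7)/(1.45 − 0.7) = 0.3618/0.7500 = 0.4824
Terminal stock prices: S_uuu = 60.97, S_uud = 29.43, S_udd = 14.21, S_ddd = 6.86
Terminal payoffs (K − S): max(-45.97, 0) = 0, max(-14.43, 0) = 0, max(0.79, 0) = 0.79, max(8.14, 0) = 8.14
Node uu (S = 42.05): V_uu = e^(−0.06)·[0.4824·0.0000 + 0.5176·0.0000] = 0.0000
Node ud (S = 20.3): V_ud = e^(−0.06)·[0.4824·0.0000 + 0.5176·0.7900] = 0.3851
Node dd (S = 9.8): V_dd = e^(−0.06)·[0.4824·0.7900 + 0.5176·8.1400] = 4.3265
Node u (S = 29): V_u = e^(−0.06)·[0.4824·0.0000 + 0.5176·0.3851] = 0.1877
Node d (S = 14): V_d = e^(−0.06)·[0.4824·0.3851 + 0.5176·4.3265] = 2.2837
Node 0 (S = 20): V_0 = e^(−0.06)·[0.4824·0.1877 + 0.5176·2.2837] = 1.1984

$1.20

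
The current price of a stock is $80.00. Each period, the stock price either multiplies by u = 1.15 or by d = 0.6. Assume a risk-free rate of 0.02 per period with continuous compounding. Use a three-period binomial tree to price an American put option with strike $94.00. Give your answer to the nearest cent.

Risk-neutral probability p = (e^0.02 − 0.6)/(1.15 − 0.6) = 0.4202/0.5500 = 0.7640
Terminal stock prices: S_uuu = 121.7, S_uud = 63.48, S_udd = 33.12, S_ddd = 17.28
Terminal payoffs (K − S): max(-27.67, 0) = 0, max(30.52, 0) = 30.52, max(60.88, 0) = 60.88, max(76.72, 0) = 76.72
Node uu (S = 105.8): continuation = e^(−0.02)·[0.7640·0.0000 + 0.2360·30.5200] = 7.0600; exercise value = 0.0000 ≤ continuation, so V_uu = 7.0600
Node ud (S = 55.2): continuation = e^(−0.02)·[0.7640·30.5200 + 0.2360·60.8800] = 36.9387; exercise value = 38.8000 > continuation, so V_ud = 38.8000 (exercise)
Node dd (S = 28.8): continuation = e^(−0.02)·[0.7640·60.8800 + 0.2360·76.7200] = 63.3387; exercise value = 65.2000 > continuation, so V_dd = 65.2000 (exercise)
Node u (S = 92): continuation = e^(−0.02)·[0.7640·7.0600 + 0.2360·38.8000] = 14.2625; exercise value = 2.0000 ≤ continuation, so V_u = 14.2625
Node d (S = 48): continuation = e^(−0.02)·[0.7640·38.8000 + 0.2360·65.2000] = 44.1387; exercise value = 46.0000 > continuation, so V_d = 46.0000 (exercise)
Node 0 (S = 80): continuation = e^(−0.02)·[0.7640·14.2625 + 0.2360·46.0000] = 21.3217; exercise value = 14.0000 ≤ continuation, so V_0 = 21.3217

$21.32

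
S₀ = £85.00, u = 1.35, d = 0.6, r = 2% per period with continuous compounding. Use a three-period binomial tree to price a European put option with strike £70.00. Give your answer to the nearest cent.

£12.92

Risk-neutral probability p = (e^0.02 − 0.6)/(1.35 − 0.6) = 0.4202/0.7500 = 0.5603
Terminal stock prices: S_uuu = 209.1, S_uud = 92.95, S_udd = 41.31, S_ddd = 18.36
Terminal payoffs (K − S): max(-139.1, 0) = 0, max(-22.95, 0) = 0, max(28.69, 0) = 28.69, max(51.64, 0) = 51.64
Node uu (S = 154.9): V_uu = e^(−0.02)·[0.5603·0.0000 + 0.4397·0.0000] = 0.0000
Node ud (S = 68.85): V_ud = e^(−0.02)·[0.5603·0.0000 + 0.4397·28.6900] = 12.3661
Node dd (S = 30.6): V_dd = e^(−0.02)·[0.5603·28.6900 + 0.4397·51.6400] = 38.0139
Node u (S = 114.8): V_u = e^(−0.02)·[0.5603·0.0000 + 0.4397·12.3661] = 5.3301
Node d (S = 51): V_d = e^(−0.02)·[0.5603·12.3661 + 0.4397·38.0139] = 23.1761
Node 0 (S = 85): V_0 = e^(−0.02)·[0.5603·5.3301 + 0.4397·23.1761] = 12.9166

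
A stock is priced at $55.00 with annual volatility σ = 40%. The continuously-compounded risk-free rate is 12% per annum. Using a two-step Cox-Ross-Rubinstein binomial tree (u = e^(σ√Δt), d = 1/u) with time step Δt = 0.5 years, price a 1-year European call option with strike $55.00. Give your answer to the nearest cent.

$10.72

CRR parameters: u = e^(σ√Δt) = e^(0.4·√0.5) = 1.3269, d = 1/u = 0.7536
Per-period rate: rΔt = 0.12·0.5 = 0.06, so R = e^0.06 = 1.0618
Risk-neutral probability p = (e^0.06 − 0.7536)/(1.3269 − 0.7536) = 0.3082/0.5733 = 0.5376
Terminal stock prices: S_uu = 96.84, S_ud = 55, S_dd = 31.24
Terminal payoffs (S − K): max(41.84, 0) = 41.84, max(0, 0) = 0, max(-23.76, 0) = 0
Node u (S = 72.98): V_u = e^(−0.06)·[0.5376·41.8360 + 0.4624·0.0000] = 21.1823
Node d (S = 41.45): V_d = e^(−0.06)·[0.5376·0.0000 + 0.4624·0.0000] = 0.0000
Node 0 (S = 55): V_0 = e^(−0.06)·[0.5376·21.1823 + 0.4624·0.0000] = 10.7249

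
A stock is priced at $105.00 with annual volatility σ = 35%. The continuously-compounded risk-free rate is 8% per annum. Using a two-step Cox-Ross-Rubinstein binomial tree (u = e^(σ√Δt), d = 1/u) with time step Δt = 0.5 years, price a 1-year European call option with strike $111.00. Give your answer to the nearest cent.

CRR parameters: u = e^(σ√Δt) = e^(0.35·√0.5) = 1.2808, d = 1/u = 0.7808
Per-period rate: rΔt = 0.08·0.5 = 0.04, so R = e^0.04 = 1.0408
Risk-neutral probability p = (e^0.04 − 0.7808)/(1.2808 − 0.7808) = 0.2601/0.5000 = 0.5201
Terminal stock prices: S_uu = 172.2, S_ud = 105, S_dd = 64.01
Terminal payoffs (S − K): max(61.25, 0) = 61.25, max(-6, 0) = 0, max(-46.99, 0) = 0
Node u (S = 134.5): V_u = e^(−0.04)·[0.5201·61.2480 + 0.4799·0.0000] = 30.6035
Node d (S = 81.98): V_d = e^(−0.04)·[0.5201·0.0000 + 0.4799·0.0000] = 0.0000
Node 0 (S = 105): V_0 = e^(−0.04)·[0.5201·30.6035 + 0.4799·0.0000] = 15.2915

$15.29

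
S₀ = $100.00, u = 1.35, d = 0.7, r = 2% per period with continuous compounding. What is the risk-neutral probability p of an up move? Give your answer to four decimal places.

p = 0.4926

Risk-neutral probability p = (e^0.02 − 0.7)/(1.35 − 0.7) = 0.3202/0.6500 = 0.4926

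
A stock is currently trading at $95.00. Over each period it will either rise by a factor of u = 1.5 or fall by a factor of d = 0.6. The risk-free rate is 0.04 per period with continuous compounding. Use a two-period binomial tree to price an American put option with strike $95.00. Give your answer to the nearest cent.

Risk-neutral probability p = (e^0.04 − 0.6)/(1.5 − 0.6) = 0.4408/0.9000 = 0.4898
Terminal stock prices: S_uu = 213.8, S_ud = 85.5, S_dd = 34.2
Terminal payoffs (K − S): max(-118.8, 0) = 0, max(9.5, 0) = 9.5, max(60.8, 0) = 60.8
Node u (S = 142.5): continuation = e^(−0.04)·[0.4898·0.0000 + 0.5102·9.5000] = 4.6569; exercise value = 0.0000 ≤ continuation, so V_u = 4.6569
Node d (S = 57): continuation = e^(−0.04)·[0.4898·9.5000 + 0.5102·60.8000] = 34.2750; exercise value = 38.0000 > continuation, so V_d = 38.0000 (exercise)
Node 0 (S = 95): continuation = e^(−0.04)·[0.4898·4.6569 + 0.5102·38.0000] = 20.8193; exercise value = 0.0000 ≤ continuation, so V_0 = 20.8193

$20.82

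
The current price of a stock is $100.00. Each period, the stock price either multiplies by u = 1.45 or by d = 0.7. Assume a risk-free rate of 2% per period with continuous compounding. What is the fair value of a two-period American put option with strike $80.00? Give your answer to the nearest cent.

$9.78

Risk-neutral probability p = (e^0.02 − 0.7)/(1.45 − 0.7) = 0.3202/0.7500 = 0.4269
Terminal stock prices: S_uu = 210.2, S_ud = 101.5, S_dd = 49
Terminal payoffs (K − S): max(-130.2, 0) = 0, max(-21.5, 0) = 0, max(31, 0) = 31
Node u (S = 145): continuation = e^(−0.02)·[0.4269·0.0000 + 0.5731·0.0000] = 0.0000; exercise value = 0.0000 ≤ continuation, so V_u = 0.0000
Node d (S = 70): continuation = e^(−0.02)·[0.4269·0.0000 + 0.5731·31.0000] = 17.4132; exercise value = 10.0000 ≤ continuation, so V_d = 17.4132
Node 0 (S = 100): continuation = e^(−0.02)·[0.4269·0.0000 + 0.5731·17.4132] = 9.7813; exercise value = 0.0000 ≤ continuation, so V_0 = 9.7813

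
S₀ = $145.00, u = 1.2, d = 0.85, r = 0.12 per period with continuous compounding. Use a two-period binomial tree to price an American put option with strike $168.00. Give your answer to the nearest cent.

Risk-neutral probability p = (e^0.12 − 0.85)/(1.2 − 0.85) = 0.2775/0.3500 = 0.7928
Terminal stock prices: S_uu = 208.8, S_ud = 147.9, S_dd = 104.8
Terminal payoffs (K − S): max(-40.8, 0) = 0, max(20.1, 0) = 20.1, max(63.24, 0) = 63.24
Node u (S = 174): continuation = e^(−0.12)·[0.7928·0.0000 + 0.2072·20.1000] = 3.6929; exercise value = 0.0000 ≤ continuation, so V_u = 3.6929
Node d (S = 123.2): continuation = e^(−0.12)·[0.7928·20.1000 + 0.2072·63.2375] = 25.7526; exercise value = 44.7500 > continuation, so V_d = 44.7500 (exercise)
Node 0 (S = 145): continuation = e^(−0.12)·[0.7928·3.6929 + 0.2072·44.7500] = 10.8186; exercise value = 23.0000 > continuation, so V_0 = 23.0000 (exercise)

$23.00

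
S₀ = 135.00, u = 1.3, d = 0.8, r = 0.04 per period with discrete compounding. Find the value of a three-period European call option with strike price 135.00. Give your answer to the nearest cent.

Risk-neutral probability p = (1 + 0.04 − 0.8)/(1.3 − 0.8) = 0.2400/0.5000 = 0.4800
Terminal stock prices: S_uuu = 296.6, S_uud = 182.5, S_udd = 112.3, S_ddd = 69.12
Terminal payoffs (S − K): max(161.6, 0) = 161.6, max(47.52, 0) = 47.52, max(-22.68, 0) = 0, max(-65.88, 0) = 0
Node uu (S = 228.2): V_uu = 1/1.04·[0.4800·161.5950 + 0.5200·47.5200] = 98.3423
Node ud (S = 140.4): V_ud = 1/1.04·[0.4800·47.5200 + 0.5200·0.0000] = 21.9323
Node dd (S = 86.4): V_dd = 1/1.04·[0.4800·0.0000 + 0.5200·0.0000] = 0.0000
Node u (S = 175.5): V_u = 1/1.04·[0.4800·98.3423 + 0.5200·21.9323] = 56.3549
Node d (S = 108): V_d = 1/1.04·[0.4800·21.9323 + 0.5200·0.0000] = 10.1226
Node 0 (S = 135): V_0 = 1/1.04·[0.4800·56.3549 + 0.5200·10.1226] = 31.0713

31.07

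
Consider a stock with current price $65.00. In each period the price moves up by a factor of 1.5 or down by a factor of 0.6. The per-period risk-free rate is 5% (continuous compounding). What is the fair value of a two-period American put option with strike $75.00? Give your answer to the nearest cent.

Risk-neutral probability p = (e^0.05 − 0.6)/(1.5 − 0.6) = 0.4513/0.9000 = 0.5014
Terminal stock prices: S_uu = 146.2, S_ud = 58.5, S_dd = 23.4
Terminal payoffs (K − S): max(-71.25, 0) = 0, max(16.5, 0) = 16.5, max(51.6, 0) = 51.6
Node u (S = 97.5): continuation = e^(−0.05)·[0.5014·0.0000 + 0.4986·16.5000] = 7.8255; exercise value = 0.0000 ≤ continuation, so V_u = 7.8255
Node d (S = 39): continuation = e^(−0.05)·[0.5014·16.5000 + 0.4986·51.6000] = 32.3422; exercise value = 36.0000 > continuation, so V_d = 36.0000 (exercise)
Node 0 (S = 65): continuation = e^(−0.05)·[0.5014·7.8255 + 0.4986·36.0000] = 20.8062; exercise value = 10.0000 ≤ continuation, so V_0 = 20.8062

$20.81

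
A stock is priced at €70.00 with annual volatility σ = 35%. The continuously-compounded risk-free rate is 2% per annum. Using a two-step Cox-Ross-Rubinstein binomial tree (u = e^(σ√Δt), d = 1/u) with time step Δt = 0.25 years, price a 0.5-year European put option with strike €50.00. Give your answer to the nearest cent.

€0.19

CRR parameters: u = e^(σ√Δt) = e^(0.35·√0.25) = 1.1912, d = 1/u = 0.8395
Per-period rate: rΔt = 0.02·0.25 = 0.005, so R = e^0.005 = 1.0050
Risk-neutral probability p = (e^0.005 − 0.8395)/(1.1912 − 0.8395) = 0.1656/0.3518 = 0.4706
Terminal stock prices: S_uu = 99.33, S_ud = 70, S_dd = 49.33
Terminal payoffs (K − S): max(-49.33, 0) = 0, max(-20, 0) = 0, max(0.6718, 0) = 0.6718
Node u (S = 83.39): V_u = e^(−0.005)·[0.4706·0.0000 + 0.5294·0.0000] = 0.0000
Node d (S = 58.76): V_d = e^(−0.005)·[0.4706·0.0000 + 0.5294·0.6718] = 0.3539
Node 0 (S = 70): V_0 = e^(−0.005)·[0.4706·0.0000 + 0.5294·0.3539] = 0.1864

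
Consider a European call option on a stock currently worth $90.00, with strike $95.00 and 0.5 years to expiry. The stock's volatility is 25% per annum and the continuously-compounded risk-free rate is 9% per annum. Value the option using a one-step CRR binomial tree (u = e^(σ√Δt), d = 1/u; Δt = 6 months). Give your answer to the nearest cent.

CRR parameters: u = e^(σ√Δt) = e^(0.25·√0.5) = 1.1934, d = 1/u = 0.8380
Per-period rate: rΔt = 0.09·0.5 = 0.045, so R = e^0.045 = 1.0460
Risk-neutral probability p = (e^0.045 − 0.8380)/(1.1934 − 0.8380) = 0.2081/0.3554 = 0.5854
Terminal stock prices: S_u = 107.4, S_d = 75.42
Terminal payoffs (S − K): max(12.4, 0) = 12.4, max(-19.58, 0) = 0
Node 0 (S = 90): V_0 = e^(−0.045)·[0.5854·12.4028 + 0.4146·0.0000] = 6.9415

$6.94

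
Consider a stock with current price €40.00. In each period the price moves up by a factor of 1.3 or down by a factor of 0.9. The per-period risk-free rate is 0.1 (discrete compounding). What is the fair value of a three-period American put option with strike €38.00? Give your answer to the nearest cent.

Risk-neutral probability p = (1 + 0.1 − 0.9)/(1.3 − 0.9) = 0.2000/0.4000 = 0.5000
Terminal stock prices: S_uuu = 87.88, S_uud = 60.84, S_udd = 42.12, S_ddd = 29.16
Terminal payoffs (K − S): max(-49.88, 0) = 0, max(-22.84, 0) = 0, max(-4.12, 0) = 0, max(8.84, 0) = 8.84
Node uu (S = 67.6): continuation = 1/1.1·[0.5000·0.0000 + 0.5000·0.0000] = 0.0000; exercise value = 0.0000 ≤ continuation, so V_uu = 0.0000
Node ud (S = 46.8): continuation = 1/1.1·[0.5000·0.0000 + 0.5000·0.0000] = 0.0000; exercise value = 0.0000 ≤ continuation, so V_ud = 0.0000
Node dd (S = 32.4): continuation = 1/1.1·[0.5000·0.0000 + 0.5000·8.8400] = 4.0182; exercise value = 5.6000 > continuation, so V_dd = 5.6000 (exercise)
Node u (S = 52): continuation = 1/1.1·[0.5000·0.0000 + 0.5000·0.0000] = 0.0000; exercise value = 0.0000 ≤ continuation, so V_u = 0.0000
Node d (S = 36): continuation = 1/1.1·[0.5000·0.0000 + 0.5000·5.6000] = 2.5455; exercise value = 2.0000 ≤ continuation, so V_d = 2.5455
Node 0 (S = 40): continuation = 1/1.1·[0.5000·0.0000 + 0.5000·2.5455] = 1.1570; exercise value = 0.0000 ≤ continuation, so V_0 = 1.1570

€1.16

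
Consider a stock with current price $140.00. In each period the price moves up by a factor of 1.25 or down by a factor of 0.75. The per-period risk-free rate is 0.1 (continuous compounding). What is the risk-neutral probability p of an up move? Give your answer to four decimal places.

p = 0.7103

Risk-neutral probability p = (e^0.1 − 0.75)/(1.25 − 0.75) = 0.3552/0.5000 = 0.7103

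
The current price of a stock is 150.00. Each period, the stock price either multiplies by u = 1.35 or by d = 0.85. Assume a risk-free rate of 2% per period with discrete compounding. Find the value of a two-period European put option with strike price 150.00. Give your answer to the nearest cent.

Risk-neutral probability p = (1 + 0.02 − 0.85)/(1.35 − 0.85) = 0.1700/0.5000 = 0.3400
Terminal stock prices: S_uu = 273.4, S_ud = 172.1, S_dd = 108.4
Terminal payoffs (K − S): max(-123.4, 0) = 0, max(-22.12, 0) = 0, max(41.63, 0) = 41.63
Node u (S = 202.5): V_u = 1/1.02·[0.3400·0.0000 + 0.6600·0.0000] = 0.0000
Node d (S = 127.5): V_d = 1/1.02·[0.3400·0.0000 + 0.6600·41.6250] = 26.9338
Node 0 (S = 150): V_0 = 1/1.02·[0.3400·0.0000 + 0.6600·26.9338] = 17.4278

17.43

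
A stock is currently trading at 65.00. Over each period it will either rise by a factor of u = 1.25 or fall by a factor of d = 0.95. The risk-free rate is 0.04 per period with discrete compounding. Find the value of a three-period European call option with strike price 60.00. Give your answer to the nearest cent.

12.96

Risk-neutral probability p = (1 + 0.04 − 0.95)/(1.25 − 0.95) = 0.0900/0.3000 = 0.3000
Terminal stock prices: S_uuu = 127, S_uud = 96.48, S_udd = 73.33, S_ddd = 55.73
Terminal payoffs (S − K): max(66.95, 0) = 66.95, max(36.48, 0) = 36.48, max(13.33, 0) = 13.33, max(-4.271, 0) = 0
Node uu (S = 101.6): V_uu = 1/1.04·[0.3000·66.9531 + 0.7000·36.4844] = 43.8702
Node ud (S = 77.19): V_ud = 1/1.04·[0.3000·36.4844 + 0.7000·13.3281] = 19.4952
Node dd (S = 58.66): V_dd = 1/1.04·[0.3000·13.3281 + 0.7000·0.0000] = 3.8447
Node u (S = 81.25): V_u = 1/1.04·[0.3000·43.8702 + 0.7000·19.4952] = 25.7766
Node d (S = 61.75): V_d = 1/1.04·[0.3000·19.4952 + 0.7000·3.8447] = 8.2114
Node 0 (S = 65): V_0 = 1/1.04·[0.3000·25.7766 + 0.7000·8.2114] = 12.9624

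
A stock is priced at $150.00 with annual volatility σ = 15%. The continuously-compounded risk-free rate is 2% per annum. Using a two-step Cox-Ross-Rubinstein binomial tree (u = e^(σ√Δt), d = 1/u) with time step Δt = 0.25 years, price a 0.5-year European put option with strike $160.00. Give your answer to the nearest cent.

$12.15

CRR parameters: u = e^(σ√Δt) = e^(0.15·√0.25) = 1.0779, d = 1/u = 0.9277
Per-period rate: rΔt = 0.02·0.25 = 0.005, so R = e^0.005 = 1.0050
Risk-neutral probability p = (e^0.005 − 0.9277)/(1.0779 − 0.9277) = 0.0773/0.1501 = 0.5146
Terminal stock prices: S_uu = 174.3, S_ud = 150, S_dd = 129.1
Terminal payoffs (K − S): max(-14.28, 0) = 0, max(10, 0) = 10, max(30.89, 0) = 30.89
Node u (S = 161.7): V_u = e^(−0.005)·[0.5146·0.0000 + 0.4854·10.0000] = 4.8293
Node d (S = 139.2): V_d = e^(−0.005)·[0.5146·10.0000 + 0.4854·30.8938] = 20.0405
Node 0 (S = 150): V_0 = e^(−0.005)·[0.5146·4.8293 + 0.4854·20.0405] = 12.1512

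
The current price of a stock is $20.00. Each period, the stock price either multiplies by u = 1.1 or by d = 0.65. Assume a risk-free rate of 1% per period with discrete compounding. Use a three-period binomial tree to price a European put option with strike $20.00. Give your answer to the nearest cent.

Risk-neutral probability p = (1 + 0.01 − 0.65)/(1.1 − 0.65) = 0.3600/0.4500 = 0.8000
Terminal stock prices: S_uuu = 26.62, S_uud = 15.73, S_udd = 9.295, S_ddd = 5.492
Terminal payoffs (K − S): max(-6.62, 0) = 0, max(4.27, 0) = 4.27, max(10.7, 0) = 10.7, max(14.51, 0) = 14.51
Node uu (S = 24.2): V_uu = 1/1.01·[0.8000·0.0000 + 0.2000·4.2700] = 0.8455
Node ud (S = 14.3): V_ud = 1/1.01·[0.8000·4.2700 + 0.2000·10.7050] = 5.5020
Node dd (S = 8.45): V_dd = 1/1.01·[0.8000·10.7050 + 0.2000·14.5075] = 11.3520
Node u (S = 22): V_u = 1/1.01·[0.8000·0.8455 + 0.2000·5.5020] = 1.7592
Node d (S = 13): V_d = 1/1.01·[0.8000·5.5020 + 0.2000·11.3520] = 6.6059
Node 0 (S = 20): V_0 = 1/1.01·[0.8000·1.7592 + 0.2000·6.6059] = 2.7016

$2.70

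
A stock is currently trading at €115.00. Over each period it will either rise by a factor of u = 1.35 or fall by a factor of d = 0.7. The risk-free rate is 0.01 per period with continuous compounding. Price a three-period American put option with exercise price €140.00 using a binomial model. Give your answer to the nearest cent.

€38.90

Risk-neutral probability p = (e^0.01 − 0.7)/(1.35 − 0.7) = 0.3101/0.6500 = 0.4770
Terminal stock prices: S_uuu = 282.9, S_uud = 146.7, S_udd = 76.07, S_ddd = 39.44
Terminal payoffs (K − S): max(-142.9, 0) = 0, max(-6.711, 0) = 0, max(63.93, 0) = 63.93, max(100.6, 0) = 100.6
Node uu (S = 209.6): continuation = e^(−0.01)·[0.4770·0.0000 + 0.5230·0.0000] = 0.0000; exercise value = 0.0000 ≤ continuation, so V_uu = 0.0000
Node ud (S = 108.7): continuation = e^(−0.01)·[0.4770·0.0000 + 0.5230·63.9275] = 33.1014; exercise value = 31.3250 ≤ continuation, so V_ud = 33.1014
Node dd (S = 56.35): continuation = e^(−0.01)·[0.4770·63.9275 + 0.5230·100.5550] = 82.2570; exercise value = 83.6500 > continuation, so V_dd = 83.6500 (exercise)
Node u (S = 155.2): continuation = e^(−0.01)·[0.4770·0.0000 + 0.5230·33.1014] = 17.1398; exercise value = 0.0000 ≤ continuation, so V_u = 17.1398
Node d (S = 80.5): continuation = e^(−0.01)·[0.4770·33.1014 + 0.5230·83.6500] = 58.9459; exercise value = 59.5000 > continuation, so V_d = 59.5000 (exercise)
Node 0 (S = 115): continuation = e^(−0.01)·[0.4770·17.1398 + 0.5230·59.5000] = 38.9032; exercise value = 25.0000 ≤ continuation, so V_0 = 38.9032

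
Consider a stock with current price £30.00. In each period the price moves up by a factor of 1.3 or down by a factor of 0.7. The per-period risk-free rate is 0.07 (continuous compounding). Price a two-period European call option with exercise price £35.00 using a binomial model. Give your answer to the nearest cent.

Risk-neutral probability p = (e^0.07 − 0.7)/(1.3 − 0.7) = 0.3725/0.6000 = 0.6208
Terminal stock prices: S_uu = 50.7, S_ud = 27.3, S_dd = 14.7
Terminal payoffs (S − K): max(15.7, 0) = 15.7, max(-7.7, 0) = 0, max(-20.3, 0) = 0
Node u (S = 39): V_u = e^(−0.07)·[0.6208·15.7000 + 0.3792·0.0000] = 9.0883
Node d (S = 21): V_d = e^(−0.07)·[0.6208·0.0000 + 0.3792·0.0000] = 0.0000
Node 0 (S = 30): V_0 = e^(−0.07)·[0.6208·9.0883 + 0.3792·0.0000] = 5.2610

£5.26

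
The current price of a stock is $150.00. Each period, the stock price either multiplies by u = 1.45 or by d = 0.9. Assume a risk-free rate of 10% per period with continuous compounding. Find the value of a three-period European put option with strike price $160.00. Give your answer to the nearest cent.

$9.25

Risk-neutral probability p = (e^0.1 − 0.9)/(1.45 − 0.9) = 0.2052/0.5500 = 0.3730
Terminal stock prices: S_uuu = 457.3, S_uud = 283.8, S_udd = 176.2, S_ddd = 109.4
Terminal payoffs (K − S): max(-297.3, 0) = 0, max(-123.8, 0) = 0, max(-16.18, 0) = 0, max(50.65, 0) = 50.65
Node uu (S = 315.4): V_uu = e^(−0.1)·[0.3730·0.0000 + 0.6270·0.0000] = 0.0000
Node ud (S = 195.8): V_ud = e^(−0.1)·[0.3730·0.0000 + 0.6270·0.0000] = 0.0000
Node dd (S = 121.5): V_dd = e^(−0.1)·[0.3730·0.0000 + 0.6270·50.6500] = 28.7337
Node u (S = 217.5): V_u = e^(−0.1)·[0.3730·0.0000 + 0.6270·0.0000] = 0.0000
Node d (S = 135): V_d = e^(−0.1)·[0.3730·0.0000 + 0.6270·28.7337] = 16.3006
Node 0 (S = 150): V_0 = e^(−0.1)·[0.3730·0.0000 + 0.6270·16.3006] = 9.2473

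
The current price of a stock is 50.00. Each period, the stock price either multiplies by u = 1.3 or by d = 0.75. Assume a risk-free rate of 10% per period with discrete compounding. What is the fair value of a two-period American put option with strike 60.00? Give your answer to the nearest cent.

Risk-neutral probability p = (1 + 0.1 − 0.75)/(1.3 − 0.75) = 0.3500/0.5500 = 0.6364
Terminal stock prices: S_uu = 84.5, S_ud = 48.75, S_dd = 28.12
Terminal payoffs (K − S): max(-24.5, 0) = 0, max(11.25, 0) = 11.25, max(31.88, 0) = 31.88
Node u (S = 65): continuation = 1/1.1·[0.6364·0.0000 + 0.3636·11.2500] = 3.7190; exercise value = 0.0000 ≤ continuation, so V_u = 3.7190
Node d (S = 37.5): continuation = 1/1.1·[0.6364·11.2500 + 0.3636·31.8750] = 17.0455; exercise value = 22.5000 > continuation, so V_d = 22.5000 (exercise)
Node 0 (S = 50): continuation = 1/1.1·[0.6364·3.7190 + 0.3636·22.5000] = 9.5895; exercise value = 10.0000 > continuation, so V_0 = 10.0000 (exercise)

10.00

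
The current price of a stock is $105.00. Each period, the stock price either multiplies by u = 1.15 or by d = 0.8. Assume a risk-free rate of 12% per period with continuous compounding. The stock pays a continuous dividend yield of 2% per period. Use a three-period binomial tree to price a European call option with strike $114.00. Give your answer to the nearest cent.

Per-period risk-free factor R = e^0.12 = 1.1275; dividend-adjusted growth = e^(0.12−0.02) = 1.1052.
Risk-neutral probability p = (1.1052 − 0.8)/(1.15 − 0.8) = 0.3052/0.3500 = 0.8719
Terminal stock prices: S_uuu = 159.7, S_uud = 111.1, S_udd = 77.28, S_ddd = 53.76
Terminal payoffs (S − K): max(45.69, 0) = 45.69, max(-2.91, 0) = 0, max(-36.72, 0) = 0, max(-60.24, 0) = 0
Node uu (S = 138.9): V_uu = e^(−0.12)·[0.8719·45.6919 + 0.1281·0.0000] = 35.3345
Node ud (S = 96.6): V_ud = e^(−0.12)·[0.8719·0.0000 + 0.1281·0.0000] = 0.0000
Node dd (S = 67.2): V_dd = e^(−0.12)·[0.8719·0.0000 + 0.1281·0.0000] = 0.0000
Node u (S = 120.7): V_u = e^(−0.12)·[0.8719·35.3345 + 0.1281·0.0000] = 27.3249
Node d (S = 84): V_d = e^(−0.12)·[0.8719·0.0000 + 0.1281·0.0000] = 0.0000
Node 0 (S = 105): V_0 = e^(−0.12)·[0.8719·27.3249 + 0.1281·0.0000] = 21.1309

$21.13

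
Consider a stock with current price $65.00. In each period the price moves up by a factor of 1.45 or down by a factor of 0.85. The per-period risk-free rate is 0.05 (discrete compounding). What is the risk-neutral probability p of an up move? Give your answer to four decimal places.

Risk-neutral probability p = (1 + 0.05 − 0.85)/(1.45 − 0.85) = 0.2000/0.6000 = 0.3333

p = 0.3333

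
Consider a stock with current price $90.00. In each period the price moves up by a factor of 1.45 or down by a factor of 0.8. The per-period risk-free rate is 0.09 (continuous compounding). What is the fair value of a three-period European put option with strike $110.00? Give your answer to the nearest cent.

Risk-neutral probability p = (e^0.09 − 0.8)/(1.45 − 0.8) = 0.2942/0.6500 = 0.4526
Terminal stock prices: S_uuu = 274.4, S_uud = 151.4, S_udd = 83.52, S_ddd = 46.08
Terminal payoffs (K − S): max(-164.4, 0) = 0, max(-41.38, 0) = 0, max(26.48, 0) = 26.48, max(63.92, 0) = 63.92
Node uu (S = 189.2): V_uu = e^(−0.09)·[0.4526·0.0000 + 0.5474·0.0000] = 0.0000
Node ud (S = 104.4): V_ud = e^(−0.09)·[0.4526·0.0000 + 0.5474·26.4800] = 13.2482
Node dd (S = 57.6): V_dd = e^(−0.09)·[0.4526·26.4800 + 0.5474·63.9200] = 42.9324
Node u (S = 130.5): V_u = e^(−0.09)·[0.4526·0.0000 + 0.5474·13.2482] = 6.6282
Node d (S = 72): V_d = e^(−0.09)·[0.4526·13.2482 + 0.5474·42.9324] = 26.9592
Node 0 (S = 90): V_0 = e^(−0.09)·[0.4526·6.6282 + 0.5474·26.9592] = 16.2295

$16.23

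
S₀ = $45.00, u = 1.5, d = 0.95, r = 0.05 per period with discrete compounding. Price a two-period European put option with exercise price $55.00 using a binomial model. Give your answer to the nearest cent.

Risk-neutral probability p = (1 + 0.05 − 0.95)/(1.5 − 0.95) = 0.1000/0.5500 = 0.1818
Terminal stock prices: S_uu = 101.2, S_ud = 64.12, S_dd = 40.61
Terminal payoffs (K − S): max(-46.25, 0) = 0, max(-9.125, 0) = 0, max(14.39, 0) = 14.39
Node u (S = 67.5): V_u = 1/1.05·[0.1818·0.0000 + 0.8182·0.0000] = 0.0000
Node d (S = 42.75): V_d = 1/1.05·[0.1818·0.0000 + 0.8182·14.3875] = 11.2110
Node 0 (S = 45): V_0 = 1/1.05·[0.1818·0.0000 + 0.8182·11.2110] = 8.7359

$8.74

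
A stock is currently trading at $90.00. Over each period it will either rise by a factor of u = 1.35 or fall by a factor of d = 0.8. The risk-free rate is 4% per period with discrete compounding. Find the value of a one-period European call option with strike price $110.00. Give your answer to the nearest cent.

$4.83

Risk-neutral probability p = (1 + 0.04 − 0.8)/(1.35 − 0.8) = 0.2400/0.5500 = 0.4364
Terminal stock prices: S_u = 121.5, S_d = 72
Terminal payoffs (S − K): max(11.5, 0) = 11.5, max(-38, 0) = 0
Node 0 (S = 90): V_0 = 1/1.04·[0.4364·11.5000 + 0.5636·0.0000] = 4.8252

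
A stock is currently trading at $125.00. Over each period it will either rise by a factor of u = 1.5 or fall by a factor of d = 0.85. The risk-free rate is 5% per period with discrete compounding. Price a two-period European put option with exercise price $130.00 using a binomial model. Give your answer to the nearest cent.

$17.25

Risk-neutral probability p = (1 + 0.05 − 0.85)/(1.5 − 0.85) = 0.2000/0.6500 = 0.3077
Terminal stock prices: S_uu = 281.2, S_ud = 159.4, S_dd = 90.31
Terminal payoffs (K − S): max(-151.2, 0) = 0, max(-29.38, 0) = 0, max(39.69, 0) = 39.69
Node u (S = 187.5): V_u = 1/1.05·[0.3077·0.0000 + 0.6923·0.0000] = 0.0000
Node d (S = 106.2): V_d = 1/1.05·[0.3077·0.0000 + 0.6923·39.6875] = 26.1676
Node 0 (S = 125): V_0 = 1/1.05·[0.3077·0.0000 + 0.6923·26.1676] = 17.2534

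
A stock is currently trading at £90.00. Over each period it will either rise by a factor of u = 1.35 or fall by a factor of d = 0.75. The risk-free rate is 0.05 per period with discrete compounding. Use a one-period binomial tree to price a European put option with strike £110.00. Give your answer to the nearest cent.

£20.24

Risk-neutral probability p = (1 + 0.05 − 0.75)/(1.35 − 0.75) = 0.3000/0.6000 = 0.5000
Terminal stock prices: S_u = 121.5, S_d = 67.5
Terminal payoffs (K − S): max(-11.5, 0) = 0, max(42.5, 0) = 42.5
Node 0 (S = 90): V_0 = 1/1.05·[0.5000·0.0000 + 0.5000·42.5000] = 20.2381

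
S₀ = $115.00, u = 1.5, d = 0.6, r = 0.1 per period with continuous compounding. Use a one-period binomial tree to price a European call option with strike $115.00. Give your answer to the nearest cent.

Risk-neutral probability p = (e^0.1 − 0.6)/(1.5 − 0.6) = 0.5052/0.9000 = 0.5613
Terminal stock prices: S_u = 172.5, S_d = 69
Terminal payoffs (S − K): max(57.5, 0) = 57.5, max(-46, 0) = 0
Node 0 (S = 115): V_0 = e^(−0.1)·[0.5613·57.5000 + 0.4387·0.0000] = 29.2035

$29.20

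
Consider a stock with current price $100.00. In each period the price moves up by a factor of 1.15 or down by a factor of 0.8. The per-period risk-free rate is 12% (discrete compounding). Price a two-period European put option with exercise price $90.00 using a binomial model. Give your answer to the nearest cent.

$0.15

Risk-neutral probability p = (1 + 0.12 − 0.8)/(1.15 − 0.8) = 0.3200/0.3500 = 0.9143
Terminal stock prices: S_uu = 132.2, S_ud = 92, S_dd = 64
Terminal payoffs (K − S): max(-42.25, 0) = 0, max(-2, 0) = 0, max(26, 0) = 26
Node u (S = 115): V_u = 1/1.12·[0.9143·0.0000 + 0.0857·0.0000] = 0.0000
Node d (S = 80): V_d = 1/1.12·[0.9143·0.0000 + 0.0857·26.0000] = 1.9898
Node 0 (S = 100): V_0 = 1/1.12·[0.9143·0.0000 + 0.0857·1.9898] = 0.1523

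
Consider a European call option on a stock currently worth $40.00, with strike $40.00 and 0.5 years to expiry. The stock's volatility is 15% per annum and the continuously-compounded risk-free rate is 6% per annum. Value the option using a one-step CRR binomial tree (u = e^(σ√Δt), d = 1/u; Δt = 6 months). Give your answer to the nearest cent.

CRR parameters: u = e^(σ√Δt) = e^(0.15·√0.5) = 1.1119, d = 1/u = 0.8994
Per-period rate: rΔt = 0.06·0.5 = 0.03, so R = e^0.03 = 1.0305
Risk-neutral probability p = (e^0.03 − 0.8994)/(1.1119 − 0.8994) = 0.1311/0.2125 = 0.6168
Terminal stock prices: S_u = 44.48, S_d = 35.97
Terminal payoffs (S − K): max(4.476, 0) = 4.476, max(-4.025, 0) = 0
Node 0 (S = 40): V_0 = e^(−0.03)·[0.6168·4.4758 + 0.3832·0.0000] = 2.6791

$2.68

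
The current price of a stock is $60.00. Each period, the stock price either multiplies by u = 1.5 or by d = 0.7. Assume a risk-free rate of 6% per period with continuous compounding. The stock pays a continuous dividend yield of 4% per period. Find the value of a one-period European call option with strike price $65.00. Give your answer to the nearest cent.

Per-period risk-free factor R = e^0.06 = 1.0618; dividend-adjusted growth = e^(0.06−0.04) = 1.0202.
Risk-neutral probability p = (1.0202 − 0.7)/(1.5 − 0.7) = 0.3202/0.8000 = 0.4003
Terminal stock prices: S_u = 90, S_d = 42
Terminal payoffs (S − K): max(25, 0) = 25, max(-23, 0) = 0
Node 0 (S = 60): V_0 = e^(−0.06)·[0.4003·25.0000 + 0.5997·0.0000] = 9.4236

$9.42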